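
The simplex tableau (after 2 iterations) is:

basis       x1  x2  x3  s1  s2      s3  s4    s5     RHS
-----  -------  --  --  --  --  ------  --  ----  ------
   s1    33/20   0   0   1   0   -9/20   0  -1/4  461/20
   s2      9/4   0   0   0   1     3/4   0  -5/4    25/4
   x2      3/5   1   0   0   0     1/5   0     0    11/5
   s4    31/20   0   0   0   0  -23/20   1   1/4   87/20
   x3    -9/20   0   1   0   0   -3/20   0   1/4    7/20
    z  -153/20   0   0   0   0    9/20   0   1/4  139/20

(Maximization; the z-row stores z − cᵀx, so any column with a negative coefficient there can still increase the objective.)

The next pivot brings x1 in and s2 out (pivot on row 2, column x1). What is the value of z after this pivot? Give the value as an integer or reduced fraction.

141/5

Minimum ratio for x1: (25/4)/(9/4) = 25/9.
z changes by −(z-row coeff of x1)·ratio = −(-153/20)·(25/9) = 85/4.
New z = 139/20 + (85/4) = 141/5.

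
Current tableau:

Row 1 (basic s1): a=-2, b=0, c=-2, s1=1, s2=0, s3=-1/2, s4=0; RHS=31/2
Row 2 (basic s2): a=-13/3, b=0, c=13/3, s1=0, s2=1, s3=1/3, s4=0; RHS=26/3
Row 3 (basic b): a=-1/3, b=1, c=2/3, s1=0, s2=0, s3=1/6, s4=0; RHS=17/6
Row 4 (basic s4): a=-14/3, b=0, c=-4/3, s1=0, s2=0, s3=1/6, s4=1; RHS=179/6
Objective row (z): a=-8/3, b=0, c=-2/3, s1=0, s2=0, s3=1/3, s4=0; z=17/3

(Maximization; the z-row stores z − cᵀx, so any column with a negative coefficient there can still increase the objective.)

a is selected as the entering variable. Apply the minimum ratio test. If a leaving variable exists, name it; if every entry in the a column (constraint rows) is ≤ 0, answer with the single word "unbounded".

a-column entries: row 1: -2, row 2: -13/3, row 3: -1/3, row 4: -14/3. All ≤ 0, so a can increase without bound; the LP is unbounded in this direction.

unbounded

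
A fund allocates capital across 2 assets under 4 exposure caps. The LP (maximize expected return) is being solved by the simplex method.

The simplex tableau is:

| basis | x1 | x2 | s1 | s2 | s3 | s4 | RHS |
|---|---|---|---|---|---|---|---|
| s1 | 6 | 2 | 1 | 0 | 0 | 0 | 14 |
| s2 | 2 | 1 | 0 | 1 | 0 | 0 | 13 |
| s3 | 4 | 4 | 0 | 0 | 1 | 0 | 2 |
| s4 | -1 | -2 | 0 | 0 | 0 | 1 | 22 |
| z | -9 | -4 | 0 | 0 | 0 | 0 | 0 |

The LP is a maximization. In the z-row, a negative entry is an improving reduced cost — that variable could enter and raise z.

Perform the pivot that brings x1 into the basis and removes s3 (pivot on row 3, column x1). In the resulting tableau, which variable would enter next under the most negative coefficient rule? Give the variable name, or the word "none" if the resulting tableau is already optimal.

Pivot element 4. New z-row = old z-row − (-9)·(row 3/4).
Updated z-row coefficients: x1: 0, x2: 5, s1: 0, s2: 0, s3: 9/4, s4: 0.
No coefficient is strictly negative; the tableau after this pivot is optimal.

none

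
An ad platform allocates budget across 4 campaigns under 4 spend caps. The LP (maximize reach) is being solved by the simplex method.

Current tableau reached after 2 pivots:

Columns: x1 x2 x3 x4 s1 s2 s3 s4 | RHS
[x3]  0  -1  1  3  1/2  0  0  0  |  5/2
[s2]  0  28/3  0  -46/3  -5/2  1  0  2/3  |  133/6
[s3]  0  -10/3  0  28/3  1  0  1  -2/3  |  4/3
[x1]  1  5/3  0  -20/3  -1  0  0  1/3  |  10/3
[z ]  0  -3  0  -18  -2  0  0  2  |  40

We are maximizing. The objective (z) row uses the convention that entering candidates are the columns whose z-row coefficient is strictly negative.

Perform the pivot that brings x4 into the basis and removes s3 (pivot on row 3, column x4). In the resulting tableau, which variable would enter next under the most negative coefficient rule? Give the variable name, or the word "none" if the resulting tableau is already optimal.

x2

Pivot element 28/3. New z-row = old z-row − (-18)·(row 3/(28/3)).
Updated z-row coefficients: x1: 0, x2: -66/7, x3: 0, x4: 0, s1: -1/14, s2: 0, s3: 27/14, s4: 5/7.
The most negative is -66/7 in column x2, so x2 would enter next.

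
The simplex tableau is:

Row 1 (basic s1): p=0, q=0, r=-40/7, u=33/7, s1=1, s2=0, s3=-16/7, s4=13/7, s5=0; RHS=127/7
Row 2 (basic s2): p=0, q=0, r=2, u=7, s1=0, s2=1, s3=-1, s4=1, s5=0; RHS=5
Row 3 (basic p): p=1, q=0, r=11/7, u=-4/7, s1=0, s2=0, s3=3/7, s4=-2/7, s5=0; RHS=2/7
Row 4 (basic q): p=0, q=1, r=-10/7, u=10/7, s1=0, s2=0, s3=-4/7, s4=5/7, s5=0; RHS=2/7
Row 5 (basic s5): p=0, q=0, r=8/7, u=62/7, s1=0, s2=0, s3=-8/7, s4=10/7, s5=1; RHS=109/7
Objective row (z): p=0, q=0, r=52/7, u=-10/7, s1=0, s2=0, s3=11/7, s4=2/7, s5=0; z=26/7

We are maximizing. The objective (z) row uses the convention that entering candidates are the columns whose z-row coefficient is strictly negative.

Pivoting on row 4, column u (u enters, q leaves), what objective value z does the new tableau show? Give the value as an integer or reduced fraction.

Minimum ratio for u: (2/7)/(10/7) = 1/5.
z changes by −(z-row coeff of u)·ratio = −(-10/7)·(1/5) = 2/7.
New z = 26/7 + (2/7) = 4.

4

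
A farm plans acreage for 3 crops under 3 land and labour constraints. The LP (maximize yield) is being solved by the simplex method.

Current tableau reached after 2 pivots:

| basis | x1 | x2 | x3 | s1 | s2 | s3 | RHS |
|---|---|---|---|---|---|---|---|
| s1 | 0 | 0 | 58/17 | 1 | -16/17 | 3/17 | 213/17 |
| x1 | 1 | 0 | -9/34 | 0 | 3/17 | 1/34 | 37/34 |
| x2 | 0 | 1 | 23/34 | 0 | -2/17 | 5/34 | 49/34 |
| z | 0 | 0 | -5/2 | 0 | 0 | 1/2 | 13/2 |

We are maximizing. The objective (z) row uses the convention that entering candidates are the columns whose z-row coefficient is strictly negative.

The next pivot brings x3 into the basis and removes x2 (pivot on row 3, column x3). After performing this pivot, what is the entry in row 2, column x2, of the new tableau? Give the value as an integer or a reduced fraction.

Pivot element is row 3, column x3: 23/34.
Normalize row 3: new (row 3, x2) = 1/(23/34) = 34/23.
row 2 ← row 2 − (-9/34)·(new row 3): 0 − (-9/34)·(34/23) = 9/23.

9/23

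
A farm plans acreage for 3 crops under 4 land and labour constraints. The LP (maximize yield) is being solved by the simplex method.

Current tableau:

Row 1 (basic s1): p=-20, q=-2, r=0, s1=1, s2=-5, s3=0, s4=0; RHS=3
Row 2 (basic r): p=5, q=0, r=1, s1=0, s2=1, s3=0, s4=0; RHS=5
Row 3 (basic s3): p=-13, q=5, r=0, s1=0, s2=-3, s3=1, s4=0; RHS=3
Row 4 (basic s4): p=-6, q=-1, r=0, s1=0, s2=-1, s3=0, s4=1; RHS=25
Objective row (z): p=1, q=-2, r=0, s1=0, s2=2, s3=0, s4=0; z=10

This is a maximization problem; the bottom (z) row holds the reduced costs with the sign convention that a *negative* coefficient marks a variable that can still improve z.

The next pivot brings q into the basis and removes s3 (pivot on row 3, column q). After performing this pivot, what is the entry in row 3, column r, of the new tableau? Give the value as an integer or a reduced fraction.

0

Pivot element is row 3, column q: 5.
Normalize row 3: new (row 3, r) = 0/5 = 0.
Row 3 is the pivot row, so the entry is 0.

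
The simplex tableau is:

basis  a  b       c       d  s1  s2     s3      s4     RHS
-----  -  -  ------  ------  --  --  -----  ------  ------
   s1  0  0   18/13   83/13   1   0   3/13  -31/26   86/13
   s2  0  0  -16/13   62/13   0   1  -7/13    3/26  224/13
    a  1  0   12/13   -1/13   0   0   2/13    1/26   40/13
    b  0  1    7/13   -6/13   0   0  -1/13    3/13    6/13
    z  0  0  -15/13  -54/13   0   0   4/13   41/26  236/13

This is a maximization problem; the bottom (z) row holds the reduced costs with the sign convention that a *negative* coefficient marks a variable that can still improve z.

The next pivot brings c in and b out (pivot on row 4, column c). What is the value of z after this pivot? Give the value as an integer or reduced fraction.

134/7

Minimum ratio for c: (6/13)/(7/13) = 6/7.
z changes by −(z-row coeff of c)·ratio = −(-15/13)·(6/7) = 90/91.
New z = 236/13 + (90/91) = 134/7.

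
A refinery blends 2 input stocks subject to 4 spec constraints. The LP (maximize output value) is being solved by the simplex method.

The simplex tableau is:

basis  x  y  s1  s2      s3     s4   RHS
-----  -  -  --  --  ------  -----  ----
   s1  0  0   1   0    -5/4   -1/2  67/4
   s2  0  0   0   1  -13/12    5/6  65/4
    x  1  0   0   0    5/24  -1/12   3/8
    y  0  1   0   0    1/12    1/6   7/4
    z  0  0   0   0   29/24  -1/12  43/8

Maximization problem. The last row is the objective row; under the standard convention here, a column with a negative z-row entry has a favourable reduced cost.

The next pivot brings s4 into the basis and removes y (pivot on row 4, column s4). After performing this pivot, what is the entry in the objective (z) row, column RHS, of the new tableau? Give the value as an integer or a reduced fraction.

25/4

Pivot element is row 4, column s4: 1/6.
Normalize row 4: new (row 4, RHS) = (7/4)/(1/6) = 21/2.
z-row ← z-row − (-1/12)·(new row 4): 43/8 − (-1/12)·(21/2) = 25/4.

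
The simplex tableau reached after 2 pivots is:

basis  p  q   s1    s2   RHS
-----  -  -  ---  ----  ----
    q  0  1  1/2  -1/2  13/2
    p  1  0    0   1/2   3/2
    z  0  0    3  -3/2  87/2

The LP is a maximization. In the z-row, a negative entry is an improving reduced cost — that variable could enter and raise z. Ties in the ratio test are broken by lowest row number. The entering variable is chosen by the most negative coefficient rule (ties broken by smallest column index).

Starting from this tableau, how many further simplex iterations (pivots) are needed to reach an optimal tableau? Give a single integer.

1

pivot: s2 in, p out → z = 48
No improving column remains; optimal.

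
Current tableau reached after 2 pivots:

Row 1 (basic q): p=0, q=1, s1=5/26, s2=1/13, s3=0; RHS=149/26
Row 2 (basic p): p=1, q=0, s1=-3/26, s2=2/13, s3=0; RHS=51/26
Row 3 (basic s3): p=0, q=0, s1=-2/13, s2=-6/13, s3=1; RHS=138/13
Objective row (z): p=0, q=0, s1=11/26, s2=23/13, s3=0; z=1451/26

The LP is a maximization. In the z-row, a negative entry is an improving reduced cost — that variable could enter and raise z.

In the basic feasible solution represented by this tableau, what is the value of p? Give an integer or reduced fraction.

51/26

p is basic (row 2); its value is the RHS of that row: 51/26.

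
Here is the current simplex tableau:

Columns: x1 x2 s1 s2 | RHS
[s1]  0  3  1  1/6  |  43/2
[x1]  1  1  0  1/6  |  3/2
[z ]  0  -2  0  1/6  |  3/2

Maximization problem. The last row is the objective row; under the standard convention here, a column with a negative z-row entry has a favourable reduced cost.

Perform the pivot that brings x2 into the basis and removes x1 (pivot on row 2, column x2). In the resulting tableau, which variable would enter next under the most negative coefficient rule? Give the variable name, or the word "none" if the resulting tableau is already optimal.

Pivot element 1. New z-row = old z-row − (-2)·(row 2/1).
Updated z-row coefficients: x1: 2, x2: 0, s1: 0, s2: 1/2.
No coefficient is strictly negative; the tableau after this pivot is optimal.

none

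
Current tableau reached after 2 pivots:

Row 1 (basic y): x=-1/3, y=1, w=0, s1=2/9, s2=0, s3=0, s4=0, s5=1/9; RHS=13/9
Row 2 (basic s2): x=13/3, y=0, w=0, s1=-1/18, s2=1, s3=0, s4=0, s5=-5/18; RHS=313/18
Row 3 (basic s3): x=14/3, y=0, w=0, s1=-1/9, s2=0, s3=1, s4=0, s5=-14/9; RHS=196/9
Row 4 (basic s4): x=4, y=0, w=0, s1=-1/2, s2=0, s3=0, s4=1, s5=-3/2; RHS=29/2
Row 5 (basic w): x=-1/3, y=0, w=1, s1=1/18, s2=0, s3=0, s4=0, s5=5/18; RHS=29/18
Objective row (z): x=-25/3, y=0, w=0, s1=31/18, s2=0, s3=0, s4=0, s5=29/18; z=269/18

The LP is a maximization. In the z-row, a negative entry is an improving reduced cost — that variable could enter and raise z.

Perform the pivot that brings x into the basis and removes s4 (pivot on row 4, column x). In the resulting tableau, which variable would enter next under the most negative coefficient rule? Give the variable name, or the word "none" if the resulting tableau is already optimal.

Pivot element 4. New z-row = old z-row − (-25/3)·(row 4/4).
Updated z-row coefficients: x: 0, y: 0, w: 0, s1: 49/72, s2: 0, s3: 0, s4: 25/12, s5: -109/72.
The most negative is -109/72 in column s5, so s5 would enter next.

s5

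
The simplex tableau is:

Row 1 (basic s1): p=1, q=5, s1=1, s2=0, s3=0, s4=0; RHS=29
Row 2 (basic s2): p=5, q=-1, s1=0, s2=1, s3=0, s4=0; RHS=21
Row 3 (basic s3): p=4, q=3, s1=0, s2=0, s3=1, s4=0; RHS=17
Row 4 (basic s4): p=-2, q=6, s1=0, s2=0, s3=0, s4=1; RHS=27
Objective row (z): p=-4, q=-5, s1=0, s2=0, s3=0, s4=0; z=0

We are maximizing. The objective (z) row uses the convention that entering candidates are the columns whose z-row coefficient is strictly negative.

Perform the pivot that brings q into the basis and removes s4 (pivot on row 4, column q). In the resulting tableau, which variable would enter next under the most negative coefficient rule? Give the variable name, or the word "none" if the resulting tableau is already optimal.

p

Pivot element 6. New z-row = old z-row − (-5)·(row 4/6).
Updated z-row coefficients: p: -17/3, q: 0, s1: 0, s2: 0, s3: 0, s4: 5/6.
The most negative is -17/3 in column p, so p would enter next.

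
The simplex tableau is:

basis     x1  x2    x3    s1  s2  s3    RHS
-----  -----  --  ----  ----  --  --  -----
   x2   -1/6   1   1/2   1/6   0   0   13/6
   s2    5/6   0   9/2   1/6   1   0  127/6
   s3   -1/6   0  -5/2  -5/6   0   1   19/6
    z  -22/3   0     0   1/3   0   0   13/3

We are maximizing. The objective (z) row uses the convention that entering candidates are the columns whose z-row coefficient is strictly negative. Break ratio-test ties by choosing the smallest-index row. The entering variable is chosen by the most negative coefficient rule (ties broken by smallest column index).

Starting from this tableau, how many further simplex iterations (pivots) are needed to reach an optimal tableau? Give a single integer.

pivot: x1 in, s2 out → z = 953/5
No improving column remains; optimal.

1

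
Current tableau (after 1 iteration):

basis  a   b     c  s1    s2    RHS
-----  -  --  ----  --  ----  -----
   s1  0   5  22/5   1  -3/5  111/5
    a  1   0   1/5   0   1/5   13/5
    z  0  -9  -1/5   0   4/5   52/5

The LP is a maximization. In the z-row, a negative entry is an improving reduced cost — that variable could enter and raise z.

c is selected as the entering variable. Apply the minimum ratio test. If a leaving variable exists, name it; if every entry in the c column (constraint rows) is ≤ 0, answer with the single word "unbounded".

Ratios: row 1 (s1): (111/5)/(22/5) = 111/22; row 2 (a): (13/5)/(1/5) = 13.
Minimum ratio is in the s1 row, so s1 leaves.

s1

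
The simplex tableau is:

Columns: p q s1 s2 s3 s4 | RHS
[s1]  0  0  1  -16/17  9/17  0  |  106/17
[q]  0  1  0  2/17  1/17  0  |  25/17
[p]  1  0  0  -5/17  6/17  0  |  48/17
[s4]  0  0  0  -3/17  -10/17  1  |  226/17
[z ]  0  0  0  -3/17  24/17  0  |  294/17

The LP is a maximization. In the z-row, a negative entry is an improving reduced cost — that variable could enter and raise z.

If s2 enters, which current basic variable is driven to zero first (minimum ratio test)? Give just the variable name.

Ratios: row 1 (s1): entry -16/17 ≤ 0, skip; row 2 (q): (25/17)/(2/17) = 25/2; row 3 (p): entry -5/17 ≤ 0, skip; row 4 (s4): entry -3/17 ≤ 0, skip.
Minimum ratio 25/2 is in the q row, so q leaves.

q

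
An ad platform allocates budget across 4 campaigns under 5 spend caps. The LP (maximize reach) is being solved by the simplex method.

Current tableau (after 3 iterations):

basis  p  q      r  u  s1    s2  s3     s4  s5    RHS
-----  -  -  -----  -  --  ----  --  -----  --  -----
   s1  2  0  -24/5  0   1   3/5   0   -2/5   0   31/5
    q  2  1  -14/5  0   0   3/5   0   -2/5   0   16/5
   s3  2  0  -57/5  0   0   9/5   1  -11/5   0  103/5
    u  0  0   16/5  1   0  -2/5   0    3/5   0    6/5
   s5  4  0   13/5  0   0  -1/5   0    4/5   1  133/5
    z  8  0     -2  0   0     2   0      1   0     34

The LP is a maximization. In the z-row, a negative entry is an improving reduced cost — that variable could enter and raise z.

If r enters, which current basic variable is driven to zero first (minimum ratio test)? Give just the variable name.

u

Ratios: row 1 (s1): entry -24/5 ≤ 0, skip; row 2 (q): entry -14/5 ≤ 0, skip; row 3 (s3): entry -57/5 ≤ 0, skip; row 4 (u): (6/5)/(16/5) = 3/8; row 5 (s5): (133/5)/(13/5) = 133/13.
Minimum ratio 3/8 is in the u row, so u leaves.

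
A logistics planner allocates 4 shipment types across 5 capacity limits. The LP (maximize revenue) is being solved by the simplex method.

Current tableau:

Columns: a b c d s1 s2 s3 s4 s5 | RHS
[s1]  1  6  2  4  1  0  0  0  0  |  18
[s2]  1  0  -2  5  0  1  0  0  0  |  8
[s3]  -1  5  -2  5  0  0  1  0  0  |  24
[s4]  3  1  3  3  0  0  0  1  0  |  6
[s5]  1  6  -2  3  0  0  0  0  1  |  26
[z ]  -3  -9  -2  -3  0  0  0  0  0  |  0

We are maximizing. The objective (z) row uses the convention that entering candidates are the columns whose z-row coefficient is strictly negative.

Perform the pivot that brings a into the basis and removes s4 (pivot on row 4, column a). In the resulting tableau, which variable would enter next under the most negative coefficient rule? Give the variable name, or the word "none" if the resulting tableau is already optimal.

Pivot element 3. New z-row = old z-row − (-3)·(row 4/3).
Updated z-row coefficients: a: 0, b: -8, c: 1, d: 0, s1: 0, s2: 0, s3: 0, s4: 1, s5: 0.
The most negative is -8 in column b, so b would enter next.

b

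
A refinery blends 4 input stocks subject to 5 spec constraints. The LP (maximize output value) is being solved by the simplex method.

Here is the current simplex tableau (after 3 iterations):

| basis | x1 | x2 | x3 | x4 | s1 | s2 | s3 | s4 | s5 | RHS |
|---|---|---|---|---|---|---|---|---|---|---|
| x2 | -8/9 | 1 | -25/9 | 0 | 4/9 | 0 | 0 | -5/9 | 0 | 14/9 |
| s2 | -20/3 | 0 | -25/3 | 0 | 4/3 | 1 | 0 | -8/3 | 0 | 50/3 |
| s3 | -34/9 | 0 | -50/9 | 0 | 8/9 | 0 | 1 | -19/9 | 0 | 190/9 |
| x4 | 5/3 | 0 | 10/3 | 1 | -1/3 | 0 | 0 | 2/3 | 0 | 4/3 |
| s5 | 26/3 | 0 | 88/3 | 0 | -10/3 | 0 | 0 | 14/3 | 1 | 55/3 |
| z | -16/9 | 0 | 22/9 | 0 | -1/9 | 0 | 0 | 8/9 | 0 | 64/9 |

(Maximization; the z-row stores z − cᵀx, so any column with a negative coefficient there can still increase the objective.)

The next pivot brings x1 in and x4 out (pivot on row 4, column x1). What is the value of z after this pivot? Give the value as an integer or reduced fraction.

Minimum ratio for x1: (4/3)/(5/3) = 4/5.
z changes by −(z-row coeff of x1)·ratio = −(-16/9)·(4/5) = 64/45.
New z = 64/9 + (64/45) = 128/15.

128/15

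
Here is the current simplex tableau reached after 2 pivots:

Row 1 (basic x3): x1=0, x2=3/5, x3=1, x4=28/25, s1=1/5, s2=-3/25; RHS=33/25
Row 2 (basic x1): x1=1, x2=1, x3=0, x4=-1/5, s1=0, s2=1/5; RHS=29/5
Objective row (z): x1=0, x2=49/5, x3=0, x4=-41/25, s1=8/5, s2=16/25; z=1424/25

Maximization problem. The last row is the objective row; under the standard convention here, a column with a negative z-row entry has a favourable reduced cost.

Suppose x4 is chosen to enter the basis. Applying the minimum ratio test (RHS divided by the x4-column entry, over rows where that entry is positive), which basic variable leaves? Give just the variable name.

Ratios: row 1 (x3): (33/25)/(28/25) = 33/28; row 2 (x1): entry -1/5 ≤ 0, skip.
Minimum ratio 33/28 is in the x3 row, so x3 leaves.

x3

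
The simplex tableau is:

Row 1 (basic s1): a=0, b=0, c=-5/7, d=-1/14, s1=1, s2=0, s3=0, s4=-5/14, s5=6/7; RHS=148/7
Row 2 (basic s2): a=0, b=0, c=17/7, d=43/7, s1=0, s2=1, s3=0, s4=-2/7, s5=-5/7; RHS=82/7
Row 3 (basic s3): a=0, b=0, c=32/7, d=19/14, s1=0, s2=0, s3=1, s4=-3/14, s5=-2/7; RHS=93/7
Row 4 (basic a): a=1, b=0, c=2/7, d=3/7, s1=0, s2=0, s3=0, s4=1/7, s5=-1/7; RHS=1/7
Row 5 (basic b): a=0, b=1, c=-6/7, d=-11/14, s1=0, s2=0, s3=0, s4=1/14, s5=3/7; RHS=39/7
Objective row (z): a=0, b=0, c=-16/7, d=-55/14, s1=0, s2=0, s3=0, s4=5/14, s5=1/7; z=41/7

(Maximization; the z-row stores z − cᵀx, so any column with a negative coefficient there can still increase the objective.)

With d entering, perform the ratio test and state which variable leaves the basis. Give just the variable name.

Ratios: row 1 (s1): entry -1/14 ≤ 0, skip; row 2 (s2): (82/7)/(43/7) = 82/43; row 3 (s3): (93/7)/(19/14) = 186/19; row 4 (a): (1/7)/(3/7) = 1/3; row 5 (b): entry -11/14 ≤ 0, skip.
Minimum ratio 1/3 is in the a row, so a leaves.

a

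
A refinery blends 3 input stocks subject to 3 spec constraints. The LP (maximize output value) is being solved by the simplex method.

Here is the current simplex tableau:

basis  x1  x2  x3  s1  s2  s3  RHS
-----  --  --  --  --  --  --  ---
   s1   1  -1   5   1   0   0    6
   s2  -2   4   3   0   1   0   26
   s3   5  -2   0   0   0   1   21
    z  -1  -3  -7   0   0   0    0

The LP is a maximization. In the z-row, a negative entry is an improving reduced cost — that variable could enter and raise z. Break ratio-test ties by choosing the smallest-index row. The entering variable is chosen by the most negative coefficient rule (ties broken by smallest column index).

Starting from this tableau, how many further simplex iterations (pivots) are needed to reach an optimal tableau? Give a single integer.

pivot: x3 in, s1 out → z = 42/5
pivot: x2 in, s2 out → z = 686/23
pivot: x1 in, s3 out → z = 4130/89
No improving column remains; optimal.

3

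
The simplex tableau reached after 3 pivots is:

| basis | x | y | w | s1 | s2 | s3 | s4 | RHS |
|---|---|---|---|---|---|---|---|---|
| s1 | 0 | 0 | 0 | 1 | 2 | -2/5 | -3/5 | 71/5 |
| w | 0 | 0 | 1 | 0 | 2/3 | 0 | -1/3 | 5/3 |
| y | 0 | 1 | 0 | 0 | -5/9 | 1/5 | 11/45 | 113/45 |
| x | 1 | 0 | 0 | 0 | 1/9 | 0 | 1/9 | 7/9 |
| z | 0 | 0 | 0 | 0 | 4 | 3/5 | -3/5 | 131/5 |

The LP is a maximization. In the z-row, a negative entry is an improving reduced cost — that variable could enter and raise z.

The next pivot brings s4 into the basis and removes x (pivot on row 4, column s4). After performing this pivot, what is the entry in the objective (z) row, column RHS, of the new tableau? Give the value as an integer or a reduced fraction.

Pivot element is row 4, column s4: 1/9.
Normalize row 4: new (row 4, RHS) = (7/9)/(1/9) = 7.
z-row ← z-row − (-3/5)·(new row 4): 131/5 − (-3/5)·7 = 152/5.

152/5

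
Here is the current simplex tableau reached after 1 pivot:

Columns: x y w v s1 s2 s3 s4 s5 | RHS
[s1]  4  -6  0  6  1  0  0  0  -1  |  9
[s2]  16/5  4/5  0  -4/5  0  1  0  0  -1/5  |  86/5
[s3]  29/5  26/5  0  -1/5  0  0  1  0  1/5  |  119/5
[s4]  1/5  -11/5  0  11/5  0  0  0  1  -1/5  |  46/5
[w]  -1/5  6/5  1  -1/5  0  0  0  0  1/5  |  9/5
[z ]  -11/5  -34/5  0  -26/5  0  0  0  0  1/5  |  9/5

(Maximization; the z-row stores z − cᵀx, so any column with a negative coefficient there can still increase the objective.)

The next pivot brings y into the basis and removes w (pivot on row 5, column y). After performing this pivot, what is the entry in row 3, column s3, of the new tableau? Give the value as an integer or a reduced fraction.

1

Pivot element is row 5, column y: 6/5.
Normalize row 5: new (row 5, s3) = 0/(6/5) = 0.
row 3 ← row 3 − (26/5)·(new row 5): 1 − (26/5)·0 = 1.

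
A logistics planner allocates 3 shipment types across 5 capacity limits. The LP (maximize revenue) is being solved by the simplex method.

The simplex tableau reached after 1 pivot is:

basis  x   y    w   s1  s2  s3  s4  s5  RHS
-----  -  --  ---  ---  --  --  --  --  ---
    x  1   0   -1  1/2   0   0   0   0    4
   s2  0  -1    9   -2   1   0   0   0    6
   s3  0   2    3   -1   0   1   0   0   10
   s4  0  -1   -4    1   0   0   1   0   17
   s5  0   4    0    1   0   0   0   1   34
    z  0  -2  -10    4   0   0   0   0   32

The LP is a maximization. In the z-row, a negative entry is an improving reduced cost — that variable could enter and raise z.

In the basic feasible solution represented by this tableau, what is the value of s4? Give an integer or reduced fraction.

17

s4 is basic (row 4); its value is the RHS of that row: 17.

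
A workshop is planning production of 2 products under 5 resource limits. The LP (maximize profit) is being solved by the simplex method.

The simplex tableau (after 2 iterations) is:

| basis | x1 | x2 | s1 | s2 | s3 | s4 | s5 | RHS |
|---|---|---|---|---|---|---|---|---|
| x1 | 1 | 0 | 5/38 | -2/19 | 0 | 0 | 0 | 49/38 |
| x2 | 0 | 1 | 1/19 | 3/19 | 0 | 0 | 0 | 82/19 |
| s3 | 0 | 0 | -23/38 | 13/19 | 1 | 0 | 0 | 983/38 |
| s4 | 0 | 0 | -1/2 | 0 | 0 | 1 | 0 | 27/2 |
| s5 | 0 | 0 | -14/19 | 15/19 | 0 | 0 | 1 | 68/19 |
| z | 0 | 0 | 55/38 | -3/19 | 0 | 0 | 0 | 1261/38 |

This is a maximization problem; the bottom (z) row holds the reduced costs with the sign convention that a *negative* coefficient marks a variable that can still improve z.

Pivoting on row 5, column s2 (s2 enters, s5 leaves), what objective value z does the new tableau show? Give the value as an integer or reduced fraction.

Minimum ratio for s2: (68/19)/(15/19) = 68/15.
z changes by −(z-row coeff of s2)·ratio = −(-3/19)·(68/15) = 68/95.
New z = 1261/38 + (68/95) = 339/10.

339/10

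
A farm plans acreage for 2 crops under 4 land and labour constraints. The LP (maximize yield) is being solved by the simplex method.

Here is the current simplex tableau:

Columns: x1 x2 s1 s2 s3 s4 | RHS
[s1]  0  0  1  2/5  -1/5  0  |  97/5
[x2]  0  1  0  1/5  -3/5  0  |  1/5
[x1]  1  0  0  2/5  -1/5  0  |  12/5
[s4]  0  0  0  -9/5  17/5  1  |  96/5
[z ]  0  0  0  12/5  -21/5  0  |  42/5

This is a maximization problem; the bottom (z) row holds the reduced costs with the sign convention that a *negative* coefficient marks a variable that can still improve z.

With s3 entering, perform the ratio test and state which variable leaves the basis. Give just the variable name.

s4

Ratios: row 1 (s1): entry -1/5 ≤ 0, skip; row 2 (x2): entry -3/5 ≤ 0, skip; row 3 (x1): entry -1/5 ≤ 0, skip; row 4 (s4): (96/5)/(17/5) = 96/17.
Minimum ratio 96/17 is in the s4 row, so s4 leaves.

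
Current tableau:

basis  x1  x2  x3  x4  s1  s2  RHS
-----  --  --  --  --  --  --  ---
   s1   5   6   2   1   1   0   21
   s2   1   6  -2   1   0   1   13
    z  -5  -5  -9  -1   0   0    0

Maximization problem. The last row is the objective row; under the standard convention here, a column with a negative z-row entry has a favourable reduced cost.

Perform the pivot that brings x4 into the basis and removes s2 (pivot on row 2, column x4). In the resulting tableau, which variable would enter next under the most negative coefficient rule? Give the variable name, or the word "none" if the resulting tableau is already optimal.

Pivot element 1. New z-row = old z-row − (-1)·(row 2/1).
Updated z-row coefficients: x1: -4, x2: 1, x3: -11, x4: 0, s1: 0, s2: 1.
The most negative is -11 in column x3, so x3 would enter next.

x3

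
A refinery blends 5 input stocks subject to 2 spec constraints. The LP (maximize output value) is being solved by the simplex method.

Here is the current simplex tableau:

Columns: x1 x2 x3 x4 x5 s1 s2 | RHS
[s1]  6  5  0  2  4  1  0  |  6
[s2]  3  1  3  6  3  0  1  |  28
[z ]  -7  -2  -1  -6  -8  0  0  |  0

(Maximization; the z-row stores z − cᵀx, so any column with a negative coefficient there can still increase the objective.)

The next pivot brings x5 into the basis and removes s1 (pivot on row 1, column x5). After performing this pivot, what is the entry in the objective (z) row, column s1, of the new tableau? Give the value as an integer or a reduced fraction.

Pivot element is row 1, column x5: 4.
Normalize row 1: new (row 1, s1) = 1/4 = 1/4.
z-row ← z-row − (-8)·(new row 1): 0 − (-8)·(1/4) = 2.

2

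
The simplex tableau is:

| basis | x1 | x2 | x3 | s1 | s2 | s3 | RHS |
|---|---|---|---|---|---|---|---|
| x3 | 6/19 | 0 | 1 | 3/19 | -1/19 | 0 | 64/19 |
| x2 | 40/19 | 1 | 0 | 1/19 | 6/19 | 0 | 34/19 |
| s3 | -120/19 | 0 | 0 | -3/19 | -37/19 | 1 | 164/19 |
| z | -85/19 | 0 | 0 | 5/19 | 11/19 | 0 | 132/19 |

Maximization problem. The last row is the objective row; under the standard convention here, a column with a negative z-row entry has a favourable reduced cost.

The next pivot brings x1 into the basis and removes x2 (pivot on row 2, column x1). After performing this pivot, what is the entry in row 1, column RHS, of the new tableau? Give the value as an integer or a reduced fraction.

31/10

Pivot element is row 2, column x1: 40/19.
Normalize row 2: new (row 2, RHS) = (34/19)/(40/19) = 17/20.
row 1 ← row 1 − (6/19)·(new row 2): 64/19 − (6/19)·(17/20) = 31/10.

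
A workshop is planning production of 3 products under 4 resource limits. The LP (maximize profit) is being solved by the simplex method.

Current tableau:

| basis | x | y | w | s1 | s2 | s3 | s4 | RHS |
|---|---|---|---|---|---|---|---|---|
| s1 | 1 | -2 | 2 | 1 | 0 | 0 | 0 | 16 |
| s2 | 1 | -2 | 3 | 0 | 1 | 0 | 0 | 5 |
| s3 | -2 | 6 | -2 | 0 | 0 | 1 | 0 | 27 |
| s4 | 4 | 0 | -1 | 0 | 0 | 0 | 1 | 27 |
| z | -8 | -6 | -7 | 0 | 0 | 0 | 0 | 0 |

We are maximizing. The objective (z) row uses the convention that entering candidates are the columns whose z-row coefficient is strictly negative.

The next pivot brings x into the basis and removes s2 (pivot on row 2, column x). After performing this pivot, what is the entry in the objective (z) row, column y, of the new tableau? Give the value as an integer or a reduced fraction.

Pivot element is row 2, column x: 1.
Normalize row 2: new (row 2, y) = (-2)/1 = -2.
z-row ← z-row − (-8)·(new row 2): -6 − (-8)·(-2) = -22.

-22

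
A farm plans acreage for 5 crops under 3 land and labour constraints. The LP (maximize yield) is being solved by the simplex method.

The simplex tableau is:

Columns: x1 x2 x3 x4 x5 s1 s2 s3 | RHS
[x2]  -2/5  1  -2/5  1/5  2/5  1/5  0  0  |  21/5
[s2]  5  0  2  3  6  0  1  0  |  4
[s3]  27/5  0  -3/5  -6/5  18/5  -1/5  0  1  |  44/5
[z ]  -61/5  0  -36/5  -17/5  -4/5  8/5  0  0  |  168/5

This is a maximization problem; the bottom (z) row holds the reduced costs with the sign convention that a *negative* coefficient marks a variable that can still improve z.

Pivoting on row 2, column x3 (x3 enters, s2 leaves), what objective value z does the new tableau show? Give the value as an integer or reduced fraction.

48

Minimum ratio for x3: 4/2 = 2.
z changes by −(z-row coeff of x3)·ratio = −(-36/5)·2 = 72/5.
New z = 168/5 + (72/5) = 48.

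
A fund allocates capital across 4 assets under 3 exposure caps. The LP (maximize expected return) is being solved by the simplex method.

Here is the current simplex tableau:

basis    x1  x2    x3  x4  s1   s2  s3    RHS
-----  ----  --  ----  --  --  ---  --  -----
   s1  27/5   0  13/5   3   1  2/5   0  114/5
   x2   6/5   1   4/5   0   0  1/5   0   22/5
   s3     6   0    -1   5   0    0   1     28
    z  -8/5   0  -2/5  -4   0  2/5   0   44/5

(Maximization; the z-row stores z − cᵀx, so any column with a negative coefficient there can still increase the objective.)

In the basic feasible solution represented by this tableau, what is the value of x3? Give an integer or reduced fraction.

x3 is nonbasic (not in the basis column), so its value in the current BFS is 0.

0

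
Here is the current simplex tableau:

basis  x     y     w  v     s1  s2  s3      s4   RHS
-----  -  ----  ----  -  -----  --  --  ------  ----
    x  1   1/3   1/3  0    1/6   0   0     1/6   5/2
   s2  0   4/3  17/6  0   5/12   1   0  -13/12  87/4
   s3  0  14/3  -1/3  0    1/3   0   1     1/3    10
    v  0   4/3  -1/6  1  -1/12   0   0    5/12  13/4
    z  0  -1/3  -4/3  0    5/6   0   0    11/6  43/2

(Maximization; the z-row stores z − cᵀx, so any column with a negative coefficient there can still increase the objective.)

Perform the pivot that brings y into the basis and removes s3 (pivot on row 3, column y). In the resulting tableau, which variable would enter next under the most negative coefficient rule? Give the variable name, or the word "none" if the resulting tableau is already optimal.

w

Pivot element 14/3. New z-row = old z-row − (-1/3)·(row 3/(14/3)).
Updated z-row coefficients: x: 0, y: 0, w: -19/14, v: 0, s1: 6/7, s2: 0, s3: 1/14, s4: 13/7.
The most negative is -19/14 in column w, so w would enter next.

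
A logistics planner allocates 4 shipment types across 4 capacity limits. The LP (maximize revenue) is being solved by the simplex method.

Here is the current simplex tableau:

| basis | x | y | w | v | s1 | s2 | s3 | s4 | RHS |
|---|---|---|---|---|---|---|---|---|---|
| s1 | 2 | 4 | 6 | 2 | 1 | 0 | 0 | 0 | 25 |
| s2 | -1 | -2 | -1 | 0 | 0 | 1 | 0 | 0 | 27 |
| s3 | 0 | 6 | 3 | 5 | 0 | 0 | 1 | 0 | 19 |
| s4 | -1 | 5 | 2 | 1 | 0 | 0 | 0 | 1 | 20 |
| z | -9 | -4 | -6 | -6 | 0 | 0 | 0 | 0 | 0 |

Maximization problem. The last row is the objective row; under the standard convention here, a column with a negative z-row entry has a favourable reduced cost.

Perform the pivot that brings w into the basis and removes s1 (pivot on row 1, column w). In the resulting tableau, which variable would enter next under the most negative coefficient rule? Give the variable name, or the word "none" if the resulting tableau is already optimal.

Pivot element 6. New z-row = old z-row − (-6)·(row 1/6).
Updated z-row coefficients: x: -7, y: 0, w: 0, v: -4, s1: 1, s2: 0, s3: 0, s4: 0.
The most negative is -7 in column x, so x would enter next.

x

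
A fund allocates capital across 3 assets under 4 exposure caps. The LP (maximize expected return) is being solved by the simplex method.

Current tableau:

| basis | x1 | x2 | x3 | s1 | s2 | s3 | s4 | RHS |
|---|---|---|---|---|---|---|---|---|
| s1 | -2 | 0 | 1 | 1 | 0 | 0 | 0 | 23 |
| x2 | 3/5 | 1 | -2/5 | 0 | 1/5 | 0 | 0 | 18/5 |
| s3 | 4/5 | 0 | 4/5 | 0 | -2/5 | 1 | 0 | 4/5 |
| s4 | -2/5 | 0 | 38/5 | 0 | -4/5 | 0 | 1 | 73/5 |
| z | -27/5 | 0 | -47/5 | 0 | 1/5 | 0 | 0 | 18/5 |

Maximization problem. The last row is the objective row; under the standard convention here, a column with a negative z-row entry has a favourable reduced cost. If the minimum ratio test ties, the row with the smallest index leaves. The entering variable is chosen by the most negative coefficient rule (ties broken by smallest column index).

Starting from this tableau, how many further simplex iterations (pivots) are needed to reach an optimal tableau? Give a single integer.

3

pivot: x3 in, s3 out → z = 13
pivot: s2 in, s4 out → z = 47/2
pivot: x1 in, x2 out → z = 111/2
No improving column remains; optimal.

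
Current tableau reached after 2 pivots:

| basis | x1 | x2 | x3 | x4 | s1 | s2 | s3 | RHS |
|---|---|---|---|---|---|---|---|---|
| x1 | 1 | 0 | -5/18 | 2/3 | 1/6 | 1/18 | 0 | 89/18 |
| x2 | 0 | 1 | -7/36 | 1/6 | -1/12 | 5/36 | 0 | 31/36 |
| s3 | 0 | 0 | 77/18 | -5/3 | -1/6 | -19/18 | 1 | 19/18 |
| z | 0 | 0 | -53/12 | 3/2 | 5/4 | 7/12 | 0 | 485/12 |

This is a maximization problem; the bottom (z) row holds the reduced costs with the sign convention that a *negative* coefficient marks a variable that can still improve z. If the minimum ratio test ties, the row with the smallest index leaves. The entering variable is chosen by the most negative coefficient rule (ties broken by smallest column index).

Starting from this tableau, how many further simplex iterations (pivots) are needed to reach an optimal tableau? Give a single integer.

2

pivot: x3 in, s3 out → z = 3196/77
pivot: s2 in, x2 out → z = 326/7
No improving column remains; optimal.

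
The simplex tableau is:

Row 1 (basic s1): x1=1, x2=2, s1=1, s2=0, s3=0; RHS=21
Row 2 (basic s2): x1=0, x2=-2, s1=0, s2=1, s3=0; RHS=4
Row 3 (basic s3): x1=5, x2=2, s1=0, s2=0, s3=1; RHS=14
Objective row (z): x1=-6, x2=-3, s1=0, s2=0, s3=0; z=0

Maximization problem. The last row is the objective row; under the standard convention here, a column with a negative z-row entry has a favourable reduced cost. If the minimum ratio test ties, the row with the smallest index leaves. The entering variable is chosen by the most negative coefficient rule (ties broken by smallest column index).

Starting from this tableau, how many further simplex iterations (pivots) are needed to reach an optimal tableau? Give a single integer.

2

pivot: x1 in, s3 out → z = 84/5
pivot: x2 in, x1 out → z = 21
No improving column remains; optimal.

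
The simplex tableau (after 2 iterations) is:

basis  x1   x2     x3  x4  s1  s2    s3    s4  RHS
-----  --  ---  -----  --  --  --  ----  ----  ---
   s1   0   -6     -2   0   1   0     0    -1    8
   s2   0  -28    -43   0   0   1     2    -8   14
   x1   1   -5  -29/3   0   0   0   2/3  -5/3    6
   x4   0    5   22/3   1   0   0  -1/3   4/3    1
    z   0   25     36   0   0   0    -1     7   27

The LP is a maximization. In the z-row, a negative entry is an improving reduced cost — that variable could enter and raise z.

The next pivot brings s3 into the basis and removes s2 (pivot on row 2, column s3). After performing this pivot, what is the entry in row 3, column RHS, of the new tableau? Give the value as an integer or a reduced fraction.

Pivot element is row 2, column s3: 2.
Normalize row 2: new (row 2, RHS) = 14/2 = 7.
row 3 ← row 3 − (2/3)·(new row 2): 6 − (2/3)·7 = 4/3.

4/3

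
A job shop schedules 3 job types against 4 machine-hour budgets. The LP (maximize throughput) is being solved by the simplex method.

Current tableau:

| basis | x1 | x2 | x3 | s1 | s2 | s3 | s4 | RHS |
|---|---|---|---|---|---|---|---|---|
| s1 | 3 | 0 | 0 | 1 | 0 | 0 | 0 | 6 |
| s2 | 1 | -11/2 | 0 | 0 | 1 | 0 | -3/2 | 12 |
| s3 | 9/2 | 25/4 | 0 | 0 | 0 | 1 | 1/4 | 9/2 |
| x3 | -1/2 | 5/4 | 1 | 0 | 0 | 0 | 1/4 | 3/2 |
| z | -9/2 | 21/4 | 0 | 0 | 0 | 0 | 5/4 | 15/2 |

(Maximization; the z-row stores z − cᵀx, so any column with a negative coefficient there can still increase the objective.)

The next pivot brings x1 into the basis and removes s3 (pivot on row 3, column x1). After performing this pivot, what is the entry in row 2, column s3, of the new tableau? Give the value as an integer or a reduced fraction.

-2/9

Pivot element is row 3, column x1: 9/2.
Normalize row 3: new (row 3, s3) = 1/(9/2) = 2/9.
row 2 ← row 2 − 1·(new row 3): 0 − 1·(2/9) = -2/9.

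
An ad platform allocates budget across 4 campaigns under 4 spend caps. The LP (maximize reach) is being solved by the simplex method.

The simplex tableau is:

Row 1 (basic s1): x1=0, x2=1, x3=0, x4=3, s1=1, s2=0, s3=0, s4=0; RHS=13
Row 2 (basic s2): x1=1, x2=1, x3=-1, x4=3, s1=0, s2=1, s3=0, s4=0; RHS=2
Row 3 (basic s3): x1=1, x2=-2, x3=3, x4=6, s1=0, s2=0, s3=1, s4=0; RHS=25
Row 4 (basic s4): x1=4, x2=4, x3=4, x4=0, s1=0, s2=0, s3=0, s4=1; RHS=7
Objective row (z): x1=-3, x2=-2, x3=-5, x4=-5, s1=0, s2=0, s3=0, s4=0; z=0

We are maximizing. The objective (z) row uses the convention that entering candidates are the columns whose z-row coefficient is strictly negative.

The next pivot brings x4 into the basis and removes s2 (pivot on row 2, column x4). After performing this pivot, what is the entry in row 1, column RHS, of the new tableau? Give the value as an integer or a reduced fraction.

11

Pivot element is row 2, column x4: 3.
Normalize row 2: new (row 2, RHS) = 2/3 = 2/3.
row 1 ← row 1 − 3·(new row 2): 13 − 3·(2/3) = 11.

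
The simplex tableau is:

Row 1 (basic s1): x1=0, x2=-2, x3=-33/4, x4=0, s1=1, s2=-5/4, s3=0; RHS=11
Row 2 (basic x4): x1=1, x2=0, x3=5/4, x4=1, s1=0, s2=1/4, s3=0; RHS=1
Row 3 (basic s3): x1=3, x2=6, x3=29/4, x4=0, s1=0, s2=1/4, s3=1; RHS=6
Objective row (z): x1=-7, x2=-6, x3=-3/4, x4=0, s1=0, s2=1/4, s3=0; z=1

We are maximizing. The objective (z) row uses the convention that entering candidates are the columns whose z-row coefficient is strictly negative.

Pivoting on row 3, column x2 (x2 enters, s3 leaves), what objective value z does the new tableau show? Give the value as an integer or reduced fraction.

Minimum ratio for x2: 6/6 = 1.
z changes by −(z-row coeff of x2)·ratio = −(-6)·1 = 6.
New z = 1 + 6 = 7.

7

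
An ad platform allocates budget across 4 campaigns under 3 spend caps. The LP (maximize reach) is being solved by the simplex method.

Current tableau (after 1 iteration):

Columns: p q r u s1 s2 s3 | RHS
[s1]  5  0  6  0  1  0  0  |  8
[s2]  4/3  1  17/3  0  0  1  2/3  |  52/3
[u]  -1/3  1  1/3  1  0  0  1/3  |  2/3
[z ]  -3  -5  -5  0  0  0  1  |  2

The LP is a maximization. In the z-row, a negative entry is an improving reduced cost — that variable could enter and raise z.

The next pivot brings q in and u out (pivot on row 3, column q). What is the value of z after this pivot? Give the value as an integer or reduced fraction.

Minimum ratio for q: (2/3)/1 = 2/3.
z changes by −(z-row coeff of q)·ratio = −(-5)·(2/3) = 10/3.
New z = 2 + (10/3) = 16/3.

16/3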